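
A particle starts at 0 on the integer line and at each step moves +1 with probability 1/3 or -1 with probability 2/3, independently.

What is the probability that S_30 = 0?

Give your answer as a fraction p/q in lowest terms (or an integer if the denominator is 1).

To be at 0 after 30 steps: need exactly 15 steps of +1 and 15 of -1.
Number of such sequences: C(30,15) = 155117520
Each has probability (1/3)^15 · (2/3)^15 = 32768/205891132094649
P = 155117520 · 32768/205891132094649 = 564765655040/22876792454961

Answer: 564765655040/22876792454961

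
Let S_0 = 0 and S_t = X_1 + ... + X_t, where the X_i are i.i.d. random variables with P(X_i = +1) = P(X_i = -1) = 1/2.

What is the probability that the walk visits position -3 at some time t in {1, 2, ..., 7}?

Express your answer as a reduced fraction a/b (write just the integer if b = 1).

Count via complement. Let g(t,s) = #length-t paths at position s with S_1..S_t all ≠ -3.
g(t,s) = g(t-1,s-1) + g(t-1,s+1) for s ≠ -3; g(t,-3) = 0.
t=0: g(0,0)=1
t=1: g(1,-1)=1 g(1,1)=1
t=2: g(2,-2)=1 g(2,0)=2 g(2,2)=1
t=3: g(3,-1)=3 g(3,1)=3 g(3,3)=1
t=4: g(4,-2)=3 g(4,0)=6 g(4,2)=4 g(4,4)=1
t=5: g(5,-1)=9 g(5,1)=10 g(5,3)=5 g(5,5)=1
t=6: g(6,-2)=9 g(6,0)=19 g(6,2)=15 g(6,4)=6 g(6,6)=1
t=7: g(7,-1)=28 g(7,1)=34 g(7,3)=21 g(7,5)=7 g(7,7)=1
Paths never hitting -3: Σ_s g(7,s) = 91
Paths hitting -3: 2^7 - 91 = 37
P = 37/128 = 37/128

Answer: 37/128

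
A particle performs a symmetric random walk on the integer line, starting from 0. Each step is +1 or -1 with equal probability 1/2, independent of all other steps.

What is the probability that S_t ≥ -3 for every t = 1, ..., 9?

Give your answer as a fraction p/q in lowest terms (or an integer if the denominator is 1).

Let f(t,s) = #length-t paths at position s with S_1..S_t all ≥ -3.
f(t,s) = f(t-1,s-1) + f(t-1,s+1) for s ≥ -3; f(t,s) = 0 for s < -3.
t=0: f(0,0)=1
t=1: f(1,-1)=1 f(1,1)=1
t=2: f(2,-2)=1 f(2,0)=2 f(2,2)=1
t=3: f(3,-3)=1 f(3,-1)=3 f(3,1)=3 f(3,3)=1
t=4: f(4,-2)=4 f(4,0)=6 f(4,2)=4 f(4,4)=1
t=5: f(5,-3)=4 f(5,-1)=10 f(5,1)=10 f(5,3)=5 f(5,5)=1
t=6: f(6,-2)=14 f(6,0)=20 f(6,2)=15 f(6,4)=6 f(6,6)=1
t=7: f(7,-3)=14 f(7,-1)=34 f(7,1)=35 f(7,3)=21 f(7,5)=7 f(7,7)=1
t=8: f(8,-2)=48 f(8,0)=69 f(8,2)=56 f(8,4)=28 f(8,6)=8 f(8,8)=1
t=9: f(9,-3)=48 f(9,-1)=117 f(9,1)=125 f(9,3)=84 f(9,5)=36 f(9,7)=9 f(9,9)=1
Σ_s f(9,s) = 420
P = 420/512 = 105/128

Answer: 105/128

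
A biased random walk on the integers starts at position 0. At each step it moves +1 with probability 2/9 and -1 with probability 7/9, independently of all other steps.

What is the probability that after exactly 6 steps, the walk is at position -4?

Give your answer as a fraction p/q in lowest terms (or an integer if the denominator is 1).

To reach position -4 after 6 steps: need 1 step of +1 and 5 steps of -1.
Number of such sequences: C(6,1) = 6
Each has probability (2/9)^1 · (7/9)^5 = 33614/531441
P = 6 · 33614/531441 = 67228/177147

Answer: 67228/177147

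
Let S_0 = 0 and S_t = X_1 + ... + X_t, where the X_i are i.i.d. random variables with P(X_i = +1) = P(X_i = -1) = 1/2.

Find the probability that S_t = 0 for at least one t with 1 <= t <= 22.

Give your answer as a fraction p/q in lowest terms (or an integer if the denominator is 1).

Answer: 436109/524288

Derivation:
Count via complement. Let g(t,s) = #length-t paths at position s with S_1..S_t all ≠ 0.
g(t,s) = g(t-1,s-1) + g(t-1,s+1) for s ≠ 0; g(t,0) = 0.
t=0: g(0,0)=1
t=1: g(1,-1)=1 g(1,1)=1
t=2: g(2,-2)=1 g(2,2)=1
t=3: g(3,-3)=1 g(3,-1)=1 g(3,1)=1 g(3,3)=1
t=4: g(4,-4)=1 g(4,-2)=2 g(4,2)=2 g(4,4)=1
t=5: g(5,-5)=1 g(5,-3)=3 g(5,-1)=2 g(5,1)=2 g(5,3)=3 g(5,5)=1
t=6: g(6,-6)=1 g(6,-4)=4 g(6,-2)=5 g(6,2)=5 g(6,4)=4 g(6,6)=1
t=7: g(7,-7)=1 g(7,-5)=5 g(7,-3)=9 g(7,-1)=5 g(7,1)=5 g(7,3)=9 g(7,5)=5 g(7,7)=1
t=8: g(8,-8)=1 g(8,-6)=6 g(8,-4)=14 g(8,-2)=14 g(8,2)=14 g(8,4)=14 g(8,6)=6 g(8,8)=1
t=9: g(9,-9)=1 g(9,-7)=7 g(9,-5)=20 g(9,-3)=28 g(9,-1)=14 g(9,1)=14 g(9,3)=28 g(9,5)=20 g(9,7)=7 g(9,9)=1
t=10: g(10,-10)=1 g(10,-8)=8 g(10,-6)=27 g(10,-4)=48 g(10,-2)=42 g(10,2)=42 g(10,4)=48 g(10,6)=27 g(10,8)=8 g(10,10)=1
t=11: g(11,-11)=1 g(11,-9)=9 g(11,-7)=35 g(11,-5)=75 g(11,-3)=90 g(11,-1)=42 g(11,1)=42 g(11,3)=90 g(11,5)=75 g(11,7)=35 g(11,9)=9 g(11,11)=1
t=12: g(12,-12)=1 g(12,-10)=10 g(12,-8)=44 g(12,-6)=110 g(12,-4)=165 g(12,-2)=132 g(12,2)=132 g(12,4)=165 g(12,6)=110 g(12,8)=44 g(12,10)=10 g(12,12)=1
t=13: g(13,-13)=1 g(13,-11)=11 g(13,-9)=54 g(13,-7)=154 g(13,-5)=275 g(13,-3)=297 g(13,-1)=132 g(13,1)=132 g(13,3)=297 g(13,5)=275 g(13,7)=154 g(13,9)=54 g(13,11)=11 g(13,13)=1
t=14: g(14,-14)=1 g(14,-12)=12 g(14,-10)=65 g(14,-8)=208 g(14,-6)=429 g(14,-4)=572 g(14,-2)=429 g(14,2)=429 g(14,4)=572 g(14,6)=429 g(14,8)=208 g(14,10)=65 g(14,12)=12 g(14,14)=1
t=15: g(15,-15)=1 g(15,-13)=13 g(15,-11)=77 g(15,-9)=273 g(15,-7)=637 g(15,-5)=1001 g(15,-3)=1001 g(15,-1)=429 g(15,1)=429 g(15,3)=1001 g(15,5)=1001 g(15,7)=637 g(15,9)=273 g(15,11)=77 g(15,13)=13 g(15,15)=1
t=16: g(16,-16)=1 g(16,-14)=14 g(16,-12)=90 g(16,-10)=350 g(16,-8)=910 g(16,-6)=1638 g(16,-4)=2002 g(16,-2)=1430 g(16,2)=1430 g(16,4)=2002 g(16,6)=1638 g(16,8)=910 g(16,10)=350 g(16,12)=90 g(16,14)=14 g(16,16)=1
t=17: g(17,-17)=1 g(17,-15)=15 g(17,-13)=104 g(17,-11)=440 g(17,-9)=1260 g(17,-7)=2548 g(17,-5)=3640 g(17,-3)=3432 g(17,-1)=1430 g(17,1)=1430 g(17,3)=3432 g(17,5)=3640 g(17,7)=2548 g(17,9)=1260 g(17,11)=440 g(17,13)=104 g(17,15)=15 g(17,17)=1
t=18: g(18,-18)=1 g(18,-16)=16 g(18,-14)=119 g(18,-12)=544 g(18,-10)=1700 g(18,-8)=3808 g(18,-6)=6188 g(18,-4)=7072 g(18,-2)=4862 g(18,2)=4862 g(18,4)=7072 g(18,6)=6188 g(18,8)=3808 g(18,10)=1700 g(18,12)=544 g(18,14)=119 g(18,16)=16 g(18,18)=1
t=19: g(19,-19)=1 g(19,-17)=17 g(19,-15)=135 g(19,-13)=663 g(19,-11)=2244 g(19,-9)=5508 g(19,-7)=9996 g(19,-5)=13260 g(19,-3)=11934 g(19,-1)=4862 g(19,1)=4862 g(19,3)=11934 g(19,5)=13260 g(19,7)=9996 g(19,9)=5508 g(19,11)=2244 g(19,13)=663 g(19,15)=135 g(19,17)=17 g(19,19)=1
t=20: g(20,-20)=1 g(20,-18)=18 g(20,-16)=152 g(20,-14)=798 g(20,-12)=2907 g(20,-10)=7752 g(20,-8)=15504 g(20,-6)=23256 g(20,-4)=25194 g(20,-2)=16796 g(20,2)=16796 g(20,4)=25194 g(20,6)=23256 g(20,8)=15504 g(20,10)=7752 g(20,12)=2907 g(20,14)=798 g(20,16)=152 g(20,18)=18 g(20,20)=1
t=21: g(21,-21)=1 g(21,-19)=19 g(21,-17)=170 g(21,-15)=950 g(21,-13)=3705 g(21,-11)=10659 g(21,-9)=23256 g(21,-7)=38760 g(21,-5)=48450 g(21,-3)=41990 g(21,-1)=16796 g(21,1)=16796 g(21,3)=41990 g(21,5)=48450 g(21,7)=38760 g(21,9)=23256 g(21,11)=10659 g(21,13)=3705 g(21,15)=950 g(21,17)=170 g(21,19)=19 g(21,21)=1
t=22: g(22,-22)=1 g(22,-20)=20 g(22,-18)=189 g(22,-16)=1120 g(22,-14)=4655 g(22,-12)=14364 g(22,-10)=33915 g(22,-8)=62016 g(22,-6)=87210 g(22,-4)=90440 g(22,-2)=58786 g(22,2)=58786 g(22,4)=90440 g(22,6)=87210 g(22,8)=62016 g(22,10)=33915 g(22,12)=14364 g(22,14)=4655 g(22,16)=1120 g(22,18)=189 g(22,20)=20 g(22,22)=1
Paths never hitting 0: Σ_s g(22,s) = 705432
Paths hitting 0: 2^22 - 705432 = 3488872
P = 3488872/4194304 = 436109/524288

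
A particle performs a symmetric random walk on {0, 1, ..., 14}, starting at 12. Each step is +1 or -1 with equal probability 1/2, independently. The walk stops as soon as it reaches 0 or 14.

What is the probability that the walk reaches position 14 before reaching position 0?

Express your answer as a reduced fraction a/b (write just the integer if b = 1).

Symmetric walk (p = 1/2): the harmonic-function argument gives P(hit 14 before 0 | start at 12) = a/N.
P = 12/14 = 6/7

Answer: 6/7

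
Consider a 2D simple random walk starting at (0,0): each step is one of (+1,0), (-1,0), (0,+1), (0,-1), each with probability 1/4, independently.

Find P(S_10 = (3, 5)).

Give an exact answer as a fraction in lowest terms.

Let h be the number of horizontal steps (so 10-h are vertical). To end at (3,5) need (h+3)/2 right-steps and ((10-h)+5)/2 up-steps.
Sum over h with 3 ≤ h ≤ 5, h ≡ 1 (mod 2), 10-h ≡ 1 (mod 2):
h=3: C(10,3)·C(3,3)·C(7,6) = 120·1·7 = 840
h=5: C(10,5)·C(5,4)·C(5,5) = 252·5·1 = 1260
Total favorable: 2100
Total paths: 4^10 = 1048576
P = 2100/1048576 = 525/262144

Answer: 525/262144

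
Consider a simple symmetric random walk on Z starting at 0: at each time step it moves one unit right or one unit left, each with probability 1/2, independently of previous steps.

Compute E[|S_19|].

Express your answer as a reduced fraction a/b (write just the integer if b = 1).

S_19 takes values m ≡ 1 (mod 2) with |m| ≤ 19; P(S_19=m) = C(19,(19+m)/2)/2^19.
Total paths: 2^19 = 524288
Distribution: P(S=-19)=1/524288, P(S=-17)=19/524288, P(S=-15)=171/524288, P(S=-13)=969/524288, P(S=-11)=3876/524288, P(S=-9)=11628/524288, P(S=-7)=27132/524288, P(S=-5)=50388/524288, P(S=-3)=75582/524288, P(S=-1)=92378/524288, P(S=1)=92378/524288, P(S=3)=75582/524288, P(S=5)=50388/524288, P(S=7)=27132/524288, P(S=9)=11628/524288, P(S=11)=3876/524288, P(S=13)=969/524288, P(S=15)=171/524288, P(S=17)=19/524288, P(S=19)=1/524288
E[|S_19|] = Σ_m |m|·P(S_19=m) = 1847560/524288 = 230945/65536

Answer: 230945/65536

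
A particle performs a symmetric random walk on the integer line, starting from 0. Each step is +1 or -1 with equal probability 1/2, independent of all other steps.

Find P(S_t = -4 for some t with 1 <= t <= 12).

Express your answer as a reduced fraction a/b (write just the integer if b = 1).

Answer: 1093/4096

Derivation:
Count via complement. Let g(t,s) = #length-t paths at position s with S_1..S_t all ≠ -4.
g(t,s) = g(t-1,s-1) + g(t-1,s+1) for s ≠ -4; g(t,-4) = 0.
t=0: g(0,0)=1
t=1: g(1,-1)=1 g(1,1)=1
t=2: g(2,-2)=1 g(2,0)=2 g(2,2)=1
t=3: g(3,-3)=1 g(3,-1)=3 g(3,1)=3 g(3,3)=1
t=4: g(4,-2)=4 g(4,0)=6 g(4,2)=4 g(4,4)=1
t=5: g(5,-3)=4 g(5,-1)=10 g(5,1)=10 g(5,3)=5 g(5,5)=1
t=6: g(6,-2)=14 g(6,0)=20 g(6,2)=15 g(6,4)=6 g(6,6)=1
t=7: g(7,-3)=14 g(7,-1)=34 g(7,1)=35 g(7,3)=21 g(7,5)=7 g(7,7)=1
t=8: g(8,-2)=48 g(8,0)=69 g(8,2)=56 g(8,4)=28 g(8,6)=8 g(8,8)=1
t=9: g(9,-3)=48 g(9,-1)=117 g(9,1)=125 g(9,3)=84 g(9,5)=36 g(9,7)=9 g(9,9)=1
t=10: g(10,-2)=165 g(10,0)=242 g(10,2)=209 g(10,4)=120 g(10,6)=45 g(10,8)=10 g(10,10)=1
t=11: g(11,-3)=165 g(11,-1)=407 g(11,1)=451 g(11,3)=329 g(11,5)=165 g(11,7)=55 g(11,9)=11 g(11,11)=1
t=12: g(12,-2)=572 g(12,0)=858 g(12,2)=780 g(12,4)=494 g(12,6)=220 g(12,8)=66 g(12,10)=12 g(12,12)=1
Paths never hitting -4: Σ_s g(12,s) = 3003
Paths hitting -4: 2^12 - 3003 = 1093
P = 1093/4096 = 1093/4096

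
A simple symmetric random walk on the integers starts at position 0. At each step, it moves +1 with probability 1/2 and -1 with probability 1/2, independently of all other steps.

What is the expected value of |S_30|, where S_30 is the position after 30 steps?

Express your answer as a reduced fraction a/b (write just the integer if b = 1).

S_30 takes values m ≡ 0 (mod 2) with |m| ≤ 30; P(S_30=m) = C(30,(30+m)/2)/2^30.
Total paths: 2^30 = 1073741824
Distribution: P(S=-30)=1/1073741824, P(S=-28)=30/1073741824, P(S=-26)=435/1073741824, P(S=-24)=4060/1073741824, P(S=-22)=27405/1073741824, P(S=-20)=142506/1073741824, P(S=-18)=593775/1073741824, P(S=-16)=2035800/1073741824, P(S=-14)=5852925/1073741824, P(S=-12)=14307150/1073741824, P(S=-10)=30045015/1073741824, P(S=-8)=54627300/1073741824, P(S=-6)=86493225/1073741824, P(S=-4)=119759850/1073741824, P(S=-2)=145422675/1073741824, P(S=0)=155117520/1073741824, P(S=2)=145422675/1073741824, P(S=4)=119759850/1073741824, P(S=6)=86493225/1073741824, P(S=8)=54627300/1073741824, P(S=10)=30045015/1073741824, P(S=12)=14307150/1073741824, P(S=14)=5852925/1073741824, P(S=16)=2035800/1073741824, P(S=18)=593775/1073741824, P(S=20)=142506/1073741824, P(S=22)=27405/1073741824, P(S=24)=4060/1073741824, P(S=26)=435/1073741824, P(S=28)=30/1073741824, P(S=30)=1/1073741824
E[|S_30|] = Σ_m |m|·P(S_30=m) = 4653525600/1073741824 = 145422675/33554432

Answer: 145422675/33554432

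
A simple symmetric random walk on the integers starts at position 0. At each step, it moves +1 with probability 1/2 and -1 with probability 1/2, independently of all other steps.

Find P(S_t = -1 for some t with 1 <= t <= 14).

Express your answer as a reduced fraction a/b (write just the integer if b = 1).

Answer: 1619/2048

Derivation:
Count via complement. Let g(t,s) = #length-t paths at position s with S_1..S_t all ≠ -1.
g(t,s) = g(t-1,s-1) + g(t-1,s+1) for s ≠ -1; g(t,-1) = 0.
t=0: g(0,0)=1
t=1: g(1,1)=1
t=2: g(2,0)=1 g(2,2)=1
t=3: g(3,1)=2 g(3,3)=1
t=4: g(4,0)=2 g(4,2)=3 g(4,4)=1
t=5: g(5,1)=5 g(5,3)=4 g(5,5)=1
t=6: g(6,0)=5 g(6,2)=9 g(6,4)=5 g(6,6)=1
t=7: g(7,1)=14 g(7,3)=14 g(7,5)=6 g(7,7)=1
t=8: g(8,0)=14 g(8,2)=28 g(8,4)=20 g(8,6)=7 g(8,8)=1
t=9: g(9,1)=42 g(9,3)=48 g(9,5)=27 g(9,7)=8 g(9,9)=1
t=10: g(10,0)=42 g(10,2)=90 g(10,4)=75 g(10,6)=35 g(10,8)=9 g(10,10)=1
t=11: g(11,1)=132 g(11,3)=165 g(11,5)=110 g(11,7)=44 g(11,9)=10 g(11,11)=1
t=12: g(12,0)=132 g(12,2)=297 g(12,4)=275 g(12,6)=154 g(12,8)=54 g(12,10)=11 g(12,12)=1
t=13: g(13,1)=429 g(13,3)=572 g(13,5)=429 g(13,7)=208 g(13,9)=65 g(13,11)=12 g(13,13)=1
t=14: g(14,0)=429 g(14,2)=1001 g(14,4)=1001 g(14,6)=637 g(14,8)=273 g(14,10)=77 g(14,12)=13 g(14,14)=1
Paths never hitting -1: Σ_s g(14,s) = 3432
Paths hitting -1: 2^14 - 3432 = 12952
P = 12952/16384 = 1619/2048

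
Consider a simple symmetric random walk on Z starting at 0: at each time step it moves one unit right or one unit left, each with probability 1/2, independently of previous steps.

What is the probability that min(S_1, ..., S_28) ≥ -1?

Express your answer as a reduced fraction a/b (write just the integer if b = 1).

Answer: 9694845/33554432

Derivation:
Let f(t,s) = #length-t paths at position s with S_1..S_t all ≥ -1.
f(t,s) = f(t-1,s-1) + f(t-1,s+1) for s ≥ -1; f(t,s) = 0 for s < -1.
t=0: f(0,0)=1
t=1: f(1,-1)=1 f(1,1)=1
t=2: f(2,0)=2 f(2,2)=1
t=3: f(3,-1)=2 f(3,1)=3 f(3,3)=1
t=4: f(4,0)=5 f(4,2)=4 f(4,4)=1
t=5: f(5,-1)=5 f(5,1)=9 f(5,3)=5 f(5,5)=1
t=6: f(6,0)=14 f(6,2)=14 f(6,4)=6 f(6,6)=1
t=7: f(7,-1)=14 f(7,1)=28 f(7,3)=20 f(7,5)=7 f(7,7)=1
t=8: f(8,0)=42 f(8,2)=48 f(8,4)=27 f(8,6)=8 f(8,8)=1
t=9: f(9,-1)=42 f(9,1)=90 f(9,3)=75 f(9,5)=35 f(9,7)=9 f(9,9)=1
t=10: f(10,0)=132 f(10,2)=165 f(10,4)=110 f(10,6)=44 f(10,8)=10 f(10,10)=1
t=11: f(11,-1)=132 f(11,1)=297 f(11,3)=275 f(11,5)=154 f(11,7)=54 f(11,9)=11 f(11,11)=1
t=12: f(12,0)=429 f(12,2)=572 f(12,4)=429 f(12,6)=208 f(12,8)=65 f(12,10)=12 f(12,12)=1
t=13: f(13,-1)=429 f(13,1)=1001 f(13,3)=1001 f(13,5)=637 f(13,7)=273 f(13,9)=77 f(13,11)=13 f(13,13)=1
t=14: f(14,0)=1430 f(14,2)=2002 f(14,4)=1638 f(14,6)=910 f(14,8)=350 f(14,10)=90 f(14,12)=14 f(14,14)=1
t=15: f(15,-1)=1430 f(15,1)=3432 f(15,3)=3640 f(15,5)=2548 f(15,7)=1260 f(15,9)=440 f(15,11)=104 f(15,13)=15 f(15,15)=1
t=16: f(16,0)=4862 f(16,2)=7072 f(16,4)=6188 f(16,6)=3808 f(16,8)=1700 f(16,10)=544 f(16,12)=119 f(16,14)=16 f(16,16)=1
t=17: f(17,-1)=4862 f(17,1)=11934 f(17,3)=13260 f(17,5)=9996 f(17,7)=5508 f(17,9)=2244 f(17,11)=663 f(17,13)=135 f(17,15)=17 f(17,17)=1
t=18: f(18,0)=16796 f(18,2)=25194 f(18,4)=23256 f(18,6)=15504 f(18,8)=7752 f(18,10)=2907 f(18,12)=798 f(18,14)=152 f(18,16)=18 f(18,18)=1
t=19: f(19,-1)=16796 f(19,1)=41990 f(19,3)=48450 f(19,5)=38760 f(19,7)=23256 f(19,9)=10659 f(19,11)=3705 f(19,13)=950 f(19,15)=170 f(19,17)=19 f(19,19)=1
t=20: f(20,0)=58786 f(20,2)=90440 f(20,4)=87210 f(20,6)=62016 f(20,8)=33915 f(20,10)=14364 f(20,12)=4655 f(20,14)=1120 f(20,16)=189 f(20,18)=20 f(20,20)=1
t=21: f(21,-1)=58786 f(21,1)=149226 f(21,3)=177650 f(21,5)=149226 f(21,7)=95931 f(21,9)=48279 f(21,11)=19019 f(21,13)=5775 f(21,15)=1309 f(21,17)=209 f(21,19)=21 f(21,21)=1
t=22: f(22,0)=208012 f(22,2)=326876 f(22,4)=326876 f(22,6)=245157 f(22,8)=144210 f(22,10)=67298 f(22,12)=24794 f(22,14)=7084 f(22,16)=1518 f(22,18)=230 f(22,20)=22 f(22,22)=1
t=23: f(23,-1)=208012 f(23,1)=534888 f(23,3)=653752 f(23,5)=572033 f(23,7)=389367 f(23,9)=211508 f(23,11)=92092 f(23,13)=31878 f(23,15)=8602 f(23,17)=1748 f(23,19)=252 f(23,21)=23 f(23,23)=1
t=24: f(24,0)=742900 f(24,2)=1188640 f(24,4)=1225785 f(24,6)=961400 f(24,8)=600875 f(24,10)=303600 f(24,12)=123970 f(24,14)=40480 f(24,16)=10350 f(24,18)=2000 f(24,20)=275 f(24,22)=24 f(24,24)=1
t=25: f(25,-1)=742900 f(25,1)=1931540 f(25,3)=2414425 f(25,5)=2187185 f(25,7)=1562275 f(25,9)=904475 f(25,11)=427570 f(25,13)=164450 f(25,15)=50830 f(25,17)=12350 f(25,19)=2275 f(25,21)=299 f(25,23)=25 f(25,25)=1
t=26: f(26,0)=2674440 f(26,2)=4345965 f(26,4)=4601610 f(26,6)=3749460 f(26,8)=2466750 f(26,10)=1332045 f(26,12)=592020 f(26,14)=215280 f(26,16)=63180 f(26,18)=14625 f(26,20)=2574 f(26,22)=324 f(26,24)=26 f(26,26)=1
t=27: f(27,-1)=2674440 f(27,1)=7020405 f(27,3)=8947575 f(27,5)=8351070 f(27,7)=6216210 f(27,9)=3798795 f(27,11)=1924065 f(27,13)=807300 f(27,15)=278460 f(27,17)=77805 f(27,19)=17199 f(27,21)=2898 f(27,23)=350 f(27,25)=27 f(27,27)=1
t=28: f(28,0)=9694845 f(28,2)=15967980 f(28,4)=17298645 f(28,6)=14567280 f(28,8)=10015005 f(28,10)=5722860 f(28,12)=2731365 f(28,14)=1085760 f(28,16)=356265 f(28,18)=95004 f(28,20)=20097 f(28,22)=3248 f(28,24)=377 f(28,26)=28 f(28,28)=1
Σ_s f(28,s) = 77558760
P = 77558760/268435456 = 9694845/33554432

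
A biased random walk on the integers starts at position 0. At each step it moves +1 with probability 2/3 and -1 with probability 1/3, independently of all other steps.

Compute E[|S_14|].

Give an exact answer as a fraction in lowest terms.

S_14 takes values m ≡ 0 (mod 2) with |m| ≤ 14; P(S_14=m) = C(14,(14+m)/2) · (2/3)^((14+m)/2) · (1/3)^((14-m)/2).
Distribution: P(S=-14)=1/4782969, P(S=-12)=28/4782969, P(S=-10)=364/4782969, P(S=-8)=2912/4782969, P(S=-6)=16016/4782969, P(S=-4)=64064/4782969, P(S=-2)=64064/1594323, P(S=0)=146432/1594323, P(S=2)=256256/1594323, P(S=4)=1025024/4782969, P(S=6)=1025024/4782969, P(S=8)=745472/4782969, P(S=10)=372736/4782969, P(S=12)=114688/4782969, P(S=14)=16384/4782969
E[|S_14|] = Σ_m |m|·P(S_14=m) = 7949522/1594323

Answer: 7949522/1594323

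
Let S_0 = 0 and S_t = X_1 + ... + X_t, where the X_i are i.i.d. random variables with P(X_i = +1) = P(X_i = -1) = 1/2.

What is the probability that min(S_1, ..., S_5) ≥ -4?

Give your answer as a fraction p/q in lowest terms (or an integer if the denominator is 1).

Answer: 31/32

Derivation:
Let f(t,s) = #length-t paths at position s with S_1..S_t all ≥ -4.
f(t,s) = f(t-1,s-1) + f(t-1,s+1) for s ≥ -4; f(t,s) = 0 for s < -4.
t=0: f(0,0)=1
t=1: f(1,-1)=1 f(1,1)=1
t=2: f(2,-2)=1 f(2,0)=2 f(2,2)=1
t=3: f(3,-3)=1 f(3,-1)=3 f(3,1)=3 f(3,3)=1
t=4: f(4,-4)=1 f(4,-2)=4 f(4,0)=6 f(4,2)=4 f(4,4)=1
t=5: f(5,-3)=5 f(5,-1)=10 f(5,1)=10 f(5,3)=5 f(5,5)=1
Σ_s f(5,s) = 31
P = 31/32 = 31/32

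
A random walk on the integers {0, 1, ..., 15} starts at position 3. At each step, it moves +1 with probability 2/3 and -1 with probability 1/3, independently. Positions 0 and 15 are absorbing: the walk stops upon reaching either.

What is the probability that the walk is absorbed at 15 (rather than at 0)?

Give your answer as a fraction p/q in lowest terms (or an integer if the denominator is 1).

Biased walk: p = 2/3, q = 1/3, r = q/p = 1/2
Gambler's ruin: P(hit 15 before 0 | start at 3) = (1 - r^a)/(1 - r^N)
r^3 = 1/8; r^15 = 1/32768
P = (1 - 1/8) / (1 - 1/32768) = 7/8 / 32767/32768 = 4096/4681

Answer: 4096/4681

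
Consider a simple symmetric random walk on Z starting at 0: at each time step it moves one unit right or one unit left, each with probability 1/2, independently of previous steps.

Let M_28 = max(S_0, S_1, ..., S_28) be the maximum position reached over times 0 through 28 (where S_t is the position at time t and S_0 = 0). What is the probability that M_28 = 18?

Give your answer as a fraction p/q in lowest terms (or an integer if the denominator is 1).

Let M_28 = max(S_0,...,S_28). Use the reflection principle: for j ≥ 1, #{paths with M_28 ≥ j} = #{S_28 ≥ j} + #{S_28 ≥ j+1}.
By reflection, #{M_28 ≥ 18} = #{S_28 ≥ 18} + #{S_28 ≥ 19} = 122438 + 24158 = 146596.
#{M_28 ≥ 19} = #{S_28 ≥ 19} + #{S_28 ≥ 20} = 24158 + 24158 = 48316.
#{M_28 = 18} = 146596 - 48316 = 98280.
P(M_28 = 18) = 98280/268435456 = 12285/33554432

Answer: 12285/33554432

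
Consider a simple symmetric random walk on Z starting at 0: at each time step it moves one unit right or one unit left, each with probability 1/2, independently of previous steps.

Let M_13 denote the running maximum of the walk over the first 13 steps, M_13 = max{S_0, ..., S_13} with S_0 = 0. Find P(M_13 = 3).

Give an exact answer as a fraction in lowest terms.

Let M_13 = max(S_0,...,S_13). Use the reflection principle: for j ≥ 1, #{paths with M_13 ≥ j} = #{S_13 ≥ j} + #{S_13 ≥ j+1}.
By reflection, #{M_13 ≥ 3} = #{S_13 ≥ 3} + #{S_13 ≥ 4} = 2380 + 1093 = 3473.
#{M_13 ≥ 4} = #{S_13 ≥ 4} + #{S_13 ≥ 5} = 1093 + 1093 = 2186.
#{M_13 = 3} = 3473 - 2186 = 1287.
P(M_13 = 3) = 1287/8192 = 1287/8192

Answer: 1287/8192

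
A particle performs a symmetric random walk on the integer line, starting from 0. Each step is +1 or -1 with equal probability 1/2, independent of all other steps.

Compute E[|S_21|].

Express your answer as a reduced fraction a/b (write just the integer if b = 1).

S_21 takes values m ≡ 1 (mod 2) with |m| ≤ 21; P(S_21=m) = C(21,(21+m)/2)/2^21.
Total paths: 2^21 = 2097152
Distribution: P(S=-21)=1/2097152, P(S=-19)=21/2097152, P(S=-17)=210/2097152, P(S=-15)=1330/2097152, P(S=-13)=5985/2097152, P(S=-11)=20349/2097152, P(S=-9)=54264/2097152, P(S=-7)=116280/2097152, P(S=-5)=203490/2097152, P(S=-3)=293930/2097152, P(S=-1)=352716/2097152, P(S=1)=352716/2097152, P(S=3)=293930/2097152, P(S=5)=203490/2097152, P(S=7)=116280/2097152, P(S=9)=54264/2097152, P(S=11)=20349/2097152, P(S=13)=5985/2097152, P(S=15)=1330/2097152, P(S=17)=210/2097152, P(S=19)=21/2097152, P(S=21)=1/2097152
E[|S_21|] = Σ_m |m|·P(S_21=m) = 7759752/2097152 = 969969/262144

Answer: 969969/262144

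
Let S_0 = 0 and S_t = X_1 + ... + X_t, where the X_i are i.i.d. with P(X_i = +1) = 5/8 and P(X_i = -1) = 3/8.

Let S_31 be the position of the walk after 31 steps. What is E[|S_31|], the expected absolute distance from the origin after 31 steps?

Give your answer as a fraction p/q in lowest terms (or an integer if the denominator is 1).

Answer: 630737934910892311914096079/77371252455336267181195264

Derivation:
S_31 takes values m ≡ 1 (mod 2) with |m| ≤ 31; P(S_31=m) = C(31,(31+m)/2) · (5/8)^((31+m)/2) · (3/8)^((31-m)/2).
Distribution: P(S=-31)=617673396283947/9903520314283042199192993792, P(S=-29)=31913125474670595/9903520314283042199192993792, P(S=-27)=797828136866764875/9903520314283042199192993792, P(S=-25)=12853897760631211875/9903520314283042199192993792, P(S=-23)=149962140540697471875/9903520314283042199192993792, P(S=-21)=1349659264866277246875/9903520314283042199192993792, P(S=-19)=9747539135145335671875/9903520314283042199192993792, P(S=-17)=58021066280626998046875/9903520314283042199192993792, P(S=-15)=290105331403134990234375/9903520314283042199192993792, P(S=-13)=1235633818939278662109375/9903520314283042199192993792, P(S=-11)=4530657336110688427734375/9903520314283042199192993792, P(S=-9)=14415727887624917724609375/9903520314283042199192993792, P(S=-7)=40043688576735882568359375/9903520314283042199192993792, P(S=-5)=97542318327946380615234375/9903520314283042199192993792, P(S=-3)=209019253559885101318359375/9903520314283042199192993792, P(S=-1)=394814145613116302490234375/9903520314283042199192993792, P(S=1)=658023576021860504150390625/9903520314283042199192993792, P(S=3)=967681729443912506103515625/9903520314283042199192993792, P(S=5)=1254402241871738433837890625/9903520314283042199192993792, P(S=7)=1430458696871280670166015625/9903520314283042199192993792, P(S=9)=1430458696871280670166015625/9903520314283042199192993792, P(S=11)=1248813148062229156494140625/9903520314283042199192993792, P(S=13)=946070566713809967041015625/9903520314283042199192993792, P(S=15)=617002543509006500244140625/9903520314283042199192993792, P(S=17)=342779190838336944580078125/9903520314283042199192993792, P(S=19)=159963622391223907470703125/9903520314283042199192993792, P(S=21)=61524470150470733642578125/9903520314283042199192993792, P(S=23)=18989033997058868408203125/9903520314283042199192993792, P(S=25)=4521198570728302001953125/9903520314283042199192993792, P(S=27)=779516994953155517578125/9903520314283042199192993792, P(S=29)=86612999439239501953125/9903520314283042199192993792, P(S=31)=4656612873077392578125/9903520314283042199192993792
E[|S_31|] = Σ_m |m|·P(S_31=m) = 630737934910892311914096079/77371252455336267181195264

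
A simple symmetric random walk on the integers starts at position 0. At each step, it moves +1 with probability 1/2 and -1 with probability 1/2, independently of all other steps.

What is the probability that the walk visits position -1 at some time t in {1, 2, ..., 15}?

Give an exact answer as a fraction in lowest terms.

Answer: 26333/32768

Derivation:
Count via complement. Let g(t,s) = #length-t paths at position s with S_1..S_t all ≠ -1.
g(t,s) = g(t-1,s-1) + g(t-1,s+1) for s ≠ -1; g(t,-1) = 0.
t=0: g(0,0)=1
t=1: g(1,1)=1
t=2: g(2,0)=1 g(2,2)=1
t=3: g(3,1)=2 g(3,3)=1
t=4: g(4,0)=2 g(4,2)=3 g(4,4)=1
t=5: g(5,1)=5 g(5,3)=4 g(5,5)=1
t=6: g(6,0)=5 g(6,2)=9 g(6,4)=5 g(6,6)=1
t=7: g(7,1)=14 g(7,3)=14 g(7,5)=6 g(7,7)=1
t=8: g(8,0)=14 g(8,2)=28 g(8,4)=20 g(8,6)=7 g(8,8)=1
t=9: g(9,1)=42 g(9,3)=48 g(9,5)=27 g(9,7)=8 g(9,9)=1
t=10: g(10,0)=42 g(10,2)=90 g(10,4)=75 g(10,6)=35 g(10,8)=9 g(10,10)=1
t=11: g(11,1)=132 g(11,3)=165 g(11,5)=110 g(11,7)=44 g(11,9)=10 g(11,11)=1
t=12: g(12,0)=132 g(12,2)=297 g(12,4)=275 g(12,6)=154 g(12,8)=54 g(12,10)=11 g(12,12)=1
t=13: g(13,1)=429 g(13,3)=572 g(13,5)=429 g(13,7)=208 g(13,9)=65 g(13,11)=12 g(13,13)=1
t=14: g(14,0)=429 g(14,2)=1001 g(14,4)=1001 g(14,6)=637 g(14,8)=273 g(14,10)=77 g(14,12)=13 g(14,14)=1
t=15: g(15,1)=1430 g(15,3)=2002 g(15,5)=1638 g(15,7)=910 g(15,9)=350 g(15,11)=90 g(15,13)=14 g(15,15)=1
Paths never hitting -1: Σ_s g(15,s) = 6435
Paths hitting -1: 2^15 - 6435 = 26333
P = 26333/32768 = 26333/32768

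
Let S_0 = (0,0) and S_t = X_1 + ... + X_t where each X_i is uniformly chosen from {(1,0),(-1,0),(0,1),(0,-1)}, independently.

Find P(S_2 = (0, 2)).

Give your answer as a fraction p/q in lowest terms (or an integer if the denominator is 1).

Answer: 1/16

Derivation:
Let h be the number of horizontal steps (so 2-h are vertical). To end at (0,2) need (h+0)/2 right-steps and ((2-h)+2)/2 up-steps.
Sum over h with 0 ≤ h ≤ 0, h ≡ 0 (mod 2), 2-h ≡ 0 (mod 2):
h=0: C(2,0)·C(0,0)·C(2,2) = 1·1·1 = 1
Total favorable: 1
Total paths: 4^2 = 16
P = 1/16 = 1/16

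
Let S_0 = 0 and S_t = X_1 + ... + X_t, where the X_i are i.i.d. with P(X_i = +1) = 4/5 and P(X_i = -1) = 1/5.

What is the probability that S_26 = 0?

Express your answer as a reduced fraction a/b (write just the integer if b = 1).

Answer: 27918898036736/59604644775390625

Derivation:
To be at 0 after 26 steps: need exactly 13 steps of +1 and 13 of -1.
Number of such sequences: C(26,13) = 10400600
Each has probability (4/5)^13 · (1/5)^13 = 67108864/1490116119384765625
P = 10400600 · 67108864/1490116119384765625 = 27918898036736/59604644775390625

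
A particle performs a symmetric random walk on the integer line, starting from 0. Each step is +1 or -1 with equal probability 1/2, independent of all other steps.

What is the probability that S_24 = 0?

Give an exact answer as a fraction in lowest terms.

To return to 0 after 24 steps: need exactly 12 steps of +1 and 12 of -1.
Favorable paths: C(24,12) = 2704156
Total paths: 2^24 = 16777216
P = 2704156/16777216 = 676039/4194304

Answer: 676039/4194304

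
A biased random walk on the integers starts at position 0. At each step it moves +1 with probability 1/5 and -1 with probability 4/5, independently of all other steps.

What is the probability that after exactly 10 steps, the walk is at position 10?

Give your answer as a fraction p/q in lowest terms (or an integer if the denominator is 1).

Answer: 1/9765625

Derivation:
To reach position 10 after 10 steps: need 10 steps of +1 and 0 steps of -1.
Number of such sequences: C(10,10) = 1
Each has probability (1/5)^10 · (4/5)^0 = 1/9765625
P = 1 · 1/9765625 = 1/9765625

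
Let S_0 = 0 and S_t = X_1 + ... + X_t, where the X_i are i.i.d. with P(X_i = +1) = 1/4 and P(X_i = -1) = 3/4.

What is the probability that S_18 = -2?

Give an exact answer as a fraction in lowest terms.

To reach position -2 after 18 steps: need 8 steps of +1 and 10 steps of -1.
Number of such sequences: C(18,8) = 43758
Each has probability (1/4)^8 · (3/4)^10 = 59049/68719476736
P = 43758 · 59049/68719476736 = 1291933071/34359738368

Answer: 1291933071/34359738368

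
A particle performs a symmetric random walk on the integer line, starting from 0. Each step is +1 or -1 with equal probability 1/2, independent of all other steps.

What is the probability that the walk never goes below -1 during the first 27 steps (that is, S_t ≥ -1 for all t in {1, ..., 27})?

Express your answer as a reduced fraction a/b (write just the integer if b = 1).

Answer: 5014575/16777216

Derivation:
Let f(t,s) = #length-t paths at position s with S_1..S_t all ≥ -1.
f(t,s) = f(t-1,s-1) + f(t-1,s+1) for s ≥ -1; f(t,s) = 0 for s < -1.
t=0: f(0,0)=1
t=1: f(1,-1)=1 f(1,1)=1
t=2: f(2,0)=2 f(2,2)=1
t=3: f(3,-1)=2 f(3,1)=3 f(3,3)=1
t=4: f(4,0)=5 f(4,2)=4 f(4,4)=1
t=5: f(5,-1)=5 f(5,1)=9 f(5,3)=5 f(5,5)=1
t=6: f(6,0)=14 f(6,2)=14 f(6,4)=6 f(6,6)=1
t=7: f(7,-1)=14 f(7,1)=28 f(7,3)=20 f(7,5)=7 f(7,7)=1
t=8: f(8,0)=42 f(8,2)=48 f(8,4)=27 f(8,6)=8 f(8,8)=1
t=9: f(9,-1)=42 f(9,1)=90 f(9,3)=75 f(9,5)=35 f(9,7)=9 f(9,9)=1
t=10: f(10,0)=132 f(10,2)=165 f(10,4)=110 f(10,6)=44 f(10,8)=10 f(10,10)=1
t=11: f(11,-1)=132 f(11,1)=297 f(11,3)=275 f(11,5)=154 f(11,7)=54 f(11,9)=11 f(11,11)=1
t=12: f(12,0)=429 f(12,2)=572 f(12,4)=429 f(12,6)=208 f(12,8)=65 f(12,10)=12 f(12,12)=1
t=13: f(13,-1)=429 f(13,1)=1001 f(13,3)=1001 f(13,5)=637 f(13,7)=273 f(13,9)=77 f(13,11)=13 f(13,13)=1
t=14: f(14,0)=1430 f(14,2)=2002 f(14,4)=1638 f(14,6)=910 f(14,8)=350 f(14,10)=90 f(14,12)=14 f(14,14)=1
t=15: f(15,-1)=1430 f(15,1)=3432 f(15,3)=3640 f(15,5)=2548 f(15,7)=1260 f(15,9)=440 f(15,11)=104 f(15,13)=15 f(15,15)=1
t=16: f(16,0)=4862 f(16,2)=7072 f(16,4)=6188 f(16,6)=3808 f(16,8)=1700 f(16,10)=544 f(16,12)=119 f(16,14)=16 f(16,16)=1
t=17: f(17,-1)=4862 f(17,1)=11934 f(17,3)=13260 f(17,5)=9996 f(17,7)=5508 f(17,9)=2244 f(17,11)=663 f(17,13)=135 f(17,15)=17 f(17,17)=1
t=18: f(18,0)=16796 f(18,2)=25194 f(18,4)=23256 f(18,6)=15504 f(18,8)=7752 f(18,10)=2907 f(18,12)=798 f(18,14)=152 f(18,16)=18 f(18,18)=1
t=19: f(19,-1)=16796 f(19,1)=41990 f(19,3)=48450 f(19,5)=38760 f(19,7)=23256 f(19,9)=10659 f(19,11)=3705 f(19,13)=950 f(19,15)=170 f(19,17)=19 f(19,19)=1
t=20: f(20,0)=58786 f(20,2)=90440 f(20,4)=87210 f(20,6)=62016 f(20,8)=33915 f(20,10)=14364 f(20,12)=4655 f(20,14)=1120 f(20,16)=189 f(20,18)=20 f(20,20)=1
t=21: f(21,-1)=58786 f(21,1)=149226 f(21,3)=177650 f(21,5)=149226 f(21,7)=95931 f(21,9)=48279 f(21,11)=19019 f(21,13)=5775 f(21,15)=1309 f(21,17)=209 f(21,19)=21 f(21,21)=1
t=22: f(22,0)=208012 f(22,2)=326876 f(22,4)=326876 f(22,6)=245157 f(22,8)=144210 f(22,10)=67298 f(22,12)=24794 f(22,14)=7084 f(22,16)=1518 f(22,18)=230 f(22,20)=22 f(22,22)=1
t=23: f(23,-1)=208012 f(23,1)=534888 f(23,3)=653752 f(23,5)=572033 f(23,7)=389367 f(23,9)=211508 f(23,11)=92092 f(23,13)=31878 f(23,15)=8602 f(23,17)=1748 f(23,19)=252 f(23,21)=23 f(23,23)=1
t=24: f(24,0)=742900 f(24,2)=1188640 f(24,4)=1225785 f(24,6)=961400 f(24,8)=600875 f(24,10)=303600 f(24,12)=123970 f(24,14)=40480 f(24,16)=10350 f(24,18)=2000 f(24,20)=275 f(24,22)=24 f(24,24)=1
t=25: f(25,-1)=742900 f(25,1)=1931540 f(25,3)=2414425 f(25,5)=2187185 f(25,7)=1562275 f(25,9)=904475 f(25,11)=427570 f(25,13)=164450 f(25,15)=50830 f(25,17)=12350 f(25,19)=2275 f(25,21)=299 f(25,23)=25 f(25,25)=1
t=26: f(26,0)=2674440 f(26,2)=4345965 f(26,4)=4601610 f(26,6)=3749460 f(26,8)=2466750 f(26,10)=1332045 f(26,12)=592020 f(26,14)=215280 f(26,16)=63180 f(26,18)=14625 f(26,20)=2574 f(26,22)=324 f(26,24)=26 f(26,26)=1
t=27: f(27,-1)=2674440 f(27,1)=7020405 f(27,3)=8947575 f(27,5)=8351070 f(27,7)=6216210 f(27,9)=3798795 f(27,11)=1924065 f(27,13)=807300 f(27,15)=278460 f(27,17)=77805 f(27,19)=17199 f(27,21)=2898 f(27,23)=350 f(27,25)=27 f(27,27)=1
Σ_s f(27,s) = 40116600
P = 40116600/134217728 = 5014575/16777216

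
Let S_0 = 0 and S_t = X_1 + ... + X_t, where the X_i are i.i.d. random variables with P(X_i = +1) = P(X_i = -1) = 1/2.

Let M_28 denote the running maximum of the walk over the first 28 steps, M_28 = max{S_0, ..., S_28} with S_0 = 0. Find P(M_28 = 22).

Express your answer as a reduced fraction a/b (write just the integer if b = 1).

Answer: 819/67108864

Derivation:
Let M_28 = max(S_0,...,S_28). Use the reflection principle: for j ≥ 1, #{paths with M_28 ≥ j} = #{S_28 ≥ j} + #{S_28 ≥ j+1}.
By reflection, #{M_28 ≥ 22} = #{S_28 ≥ 22} + #{S_28 ≥ 23} = 3683 + 407 = 4090.
#{M_28 ≥ 23} = #{S_28 ≥ 23} + #{S_28 ≥ 24} = 407 + 407 = 814.
#{M_28 = 22} = 4090 - 814 = 3276.
P(M_28 = 22) = 3276/268435456 = 819/67108864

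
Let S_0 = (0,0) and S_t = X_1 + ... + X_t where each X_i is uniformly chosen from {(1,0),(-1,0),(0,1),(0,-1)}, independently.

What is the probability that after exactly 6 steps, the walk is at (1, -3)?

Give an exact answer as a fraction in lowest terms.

Let h be the number of horizontal steps (so 6-h are vertical). To end at (1,-3) need (h+1)/2 right-steps and ((6-h)-3)/2 up-steps.
Sum over h with 1 ≤ h ≤ 3, h ≡ 1 (mod 2), 6-h ≡ 1 (mod 2):
h=1: C(6,1)·C(1,1)·C(5,1) = 6·1·5 = 30
h=3: C(6,3)·C(3,2)·C(3,0) = 20·3·1 = 60
Total favorable: 90
Total paths: 4^6 = 4096
P = 90/4096 = 45/2048

Answer: 45/2048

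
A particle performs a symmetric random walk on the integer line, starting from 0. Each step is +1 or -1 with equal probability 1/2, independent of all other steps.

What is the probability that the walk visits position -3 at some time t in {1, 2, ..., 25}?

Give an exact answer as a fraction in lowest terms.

Count via complement. Let g(t,s) = #length-t paths at position s with S_1..S_t all ≠ -3.
g(t,s) = g(t-1,s-1) + g(t-1,s+1) for s ≠ -3; g(t,-3) = 0.
t=0: g(0,0)=1
t=1: g(1,-1)=1 g(1,1)=1
t=2: g(2,-2)=1 g(2,0)=2 g(2,2)=1
t=3: g(3,-1)=3 g(3,1)=3 g(3,3)=1
t=4: g(4,-2)=3 g(4,0)=6 g(4,2)=4 g(4,4)=1
t=5: g(5,-1)=9 g(5,1)=10 g(5,3)=5 g(5,5)=1
t=6: g(6,-2)=9 g(6,0)=19 g(6,2)=15 g(6,4)=6 g(6,6)=1
t=7: g(7,-1)=28 g(7,1)=34 g(7,3)=21 g(7,5)=7 g(7,7)=1
t=8: g(8,-2)=28 g(8,0)=62 g(8,2)=55 g(8,4)=28 g(8,6)=8 g(8,8)=1
t=9: g(9,-1)=90 g(9,1)=117 g(9,3)=83 g(9,5)=36 g(9,7)=9 g(9,9)=1
t=10: g(10,-2)=90 g(10,0)=207 g(10,2)=200 g(10,4)=119 g(10,6)=45 g(10,8)=10 g(10,10)=1
t=11: g(11,-1)=297 g(11,1)=407 g(11,3)=319 g(11,5)=164 g(11,7)=55 g(11,9)=11 g(11,11)=1
t=12: g(12,-2)=297 g(12,0)=704 g(12,2)=726 g(12,4)=483 g(12,6)=219 g(12,8)=66 g(12,10)=12 g(12,12)=1
t=13: g(13,-1)=1001 g(13,1)=1430 g(13,3)=1209 g(13,5)=702 g(13,7)=285 g(13,9)=78 g(13,11)=13 g(13,13)=1
t=14: g(14,-2)=1001 g(14,0)=2431 g(14,2)=2639 g(14,4)=1911 g(14,6)=987 g(14,8)=363 g(14,10)=91 g(14,12)=14 g(14,14)=1
t=15: g(15,-1)=3432 g(15,1)=5070 g(15,3)=4550 g(15,5)=2898 g(15,7)=1350 g(15,9)=454 g(15,11)=105 g(15,13)=15 g(15,15)=1
t=16: g(16,-2)=3432 g(16,0)=8502 g(16,2)=9620 g(16,4)=7448 g(16,6)=4248 g(16,8)=1804 g(16,10)=559 g(16,12)=120 g(16,14)=16 g(16,16)=1
t=17: g(17,-1)=11934 g(17,1)=18122 g(17,3)=17068 g(17,5)=11696 g(17,7)=6052 g(17,9)=2363 g(17,11)=679 g(17,13)=136 g(17,15)=17 g(17,17)=1
t=18: g(18,-2)=11934 g(18,0)=30056 g(18,2)=35190 g(18,4)=28764 g(18,6)=17748 g(18,8)=8415 g(18,10)=3042 g(18,12)=815 g(18,14)=153 g(18,16)=18 g(18,18)=1
t=19: g(19,-1)=41990 g(19,1)=65246 g(19,3)=63954 g(19,5)=46512 g(19,7)=26163 g(19,9)=11457 g(19,11)=3857 g(19,13)=968 g(19,15)=171 g(19,17)=19 g(19,19)=1
t=20: g(20,-2)=41990 g(20,0)=107236 g(20,2)=129200 g(20,4)=110466 g(20,6)=72675 g(20,8)=37620 g(20,10)=15314 g(20,12)=4825 g(20,14)=1139 g(20,16)=190 g(20,18)=20 g(20,20)=1
t=21: g(21,-1)=149226 g(21,1)=236436 g(21,3)=239666 g(21,5)=183141 g(21,7)=110295 g(21,9)=52934 g(21,11)=20139 g(21,13)=5964 g(21,15)=1329 g(21,17)=210 g(21,19)=21 g(21,21)=1
t=22: g(22,-2)=149226 g(22,0)=385662 g(22,2)=476102 g(22,4)=422807 g(22,6)=293436 g(22,8)=163229 g(22,10)=73073 g(22,12)=26103 g(22,14)=7293 g(22,16)=1539 g(22,18)=231 g(22,20)=22 g(22,22)=1
t=23: g(23,-1)=534888 g(23,1)=861764 g(23,3)=898909 g(23,5)=716243 g(23,7)=456665 g(23,9)=236302 g(23,11)=99176 g(23,13)=33396 g(23,15)=8832 g(23,17)=1770 g(23,19)=253 g(23,21)=23 g(23,23)=1
t=24: g(24,-2)=534888 g(24,0)=1396652 g(24,2)=1760673 g(24,4)=1615152 g(24,6)=1172908 g(24,8)=692967 g(24,10)=335478 g(24,12)=132572 g(24,14)=42228 g(24,16)=10602 g(24,18)=2023 g(24,20)=276 g(24,22)=24 g(24,24)=1
t=25: g(25,-1)=1931540 g(25,1)=3157325 g(25,3)=3375825 g(25,5)=2788060 g(25,7)=1865875 g(25,9)=1028445 g(25,11)=468050 g(25,13)=174800 g(25,15)=52830 g(25,17)=12625 g(25,19)=2299 g(25,21)=300 g(25,23)=25 g(25,25)=1
Paths never hitting -3: Σ_s g(25,s) = 14858000
Paths hitting -3: 2^25 - 14858000 = 18696432
P = 18696432/33554432 = 1168527/2097152

Answer: 1168527/2097152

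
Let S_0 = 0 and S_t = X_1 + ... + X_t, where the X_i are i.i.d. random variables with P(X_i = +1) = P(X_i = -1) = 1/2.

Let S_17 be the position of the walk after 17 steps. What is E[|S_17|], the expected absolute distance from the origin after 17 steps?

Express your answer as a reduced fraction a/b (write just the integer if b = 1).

S_17 takes values m ≡ 1 (mod 2) with |m| ≤ 17; P(S_17=m) = C(17,(17+m)/2)/2^17.
Total paths: 2^17 = 131072
Distribution: P(S=-17)=1/131072, P(S=-15)=17/131072, P(S=-13)=136/131072, P(S=-11)=680/131072, P(S=-9)=2380/131072, P(S=-7)=6188/131072, P(S=-5)=12376/131072, P(S=-3)=19448/131072, P(S=-1)=24310/131072, P(S=1)=24310/131072, P(S=3)=19448/131072, P(S=5)=12376/131072, P(S=7)=6188/131072, P(S=9)=2380/131072, P(S=11)=680/131072, P(S=13)=136/131072, P(S=15)=17/131072, P(S=17)=1/131072
E[|S_17|] = Σ_m |m|·P(S_17=m) = 437580/131072 = 109395/32768

Answer: 109395/32768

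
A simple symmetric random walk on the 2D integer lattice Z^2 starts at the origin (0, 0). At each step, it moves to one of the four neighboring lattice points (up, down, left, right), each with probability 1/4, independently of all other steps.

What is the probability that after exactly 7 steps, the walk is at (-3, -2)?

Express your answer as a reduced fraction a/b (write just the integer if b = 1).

Let h be the number of horizontal steps (so 7-h are vertical). To end at (-3,-2) need (h-3)/2 right-steps and ((7-h)-2)/2 up-steps.
Sum over h with 3 ≤ h ≤ 5, h ≡ 1 (mod 2), 7-h ≡ 0 (mod 2):
h=3: C(7,3)·C(3,0)·C(4,1) = 35·1·4 = 140
h=5: C(7,5)·C(5,1)·C(2,0) = 21·5·1 = 105
Total favorable: 245
Total paths: 4^7 = 16384
P = 245/16384 = 245/16384

Answer: 245/16384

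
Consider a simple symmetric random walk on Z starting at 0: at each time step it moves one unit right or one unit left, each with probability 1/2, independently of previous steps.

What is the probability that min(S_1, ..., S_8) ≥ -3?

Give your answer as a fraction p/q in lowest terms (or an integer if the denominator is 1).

Answer: 105/128

Derivation:
Let f(t,s) = #length-t paths at position s with S_1..S_t all ≥ -3.
f(t,s) = f(t-1,s-1) + f(t-1,s+1) for s ≥ -3; f(t,s) = 0 for s < -3.
t=0: f(0,0)=1
t=1: f(1,-1)=1 f(1,1)=1
t=2: f(2,-2)=1 f(2,0)=2 f(2,2)=1
t=3: f(3,-3)=1 f(3,-1)=3 f(3,1)=3 f(3,3)=1
t=4: f(4,-2)=4 f(4,0)=6 f(4,2)=4 f(4,4)=1
t=5: f(5,-3)=4 f(5,-1)=10 f(5,1)=10 f(5,3)=5 f(5,5)=1
t=6: f(6,-2)=14 f(6,0)=20 f(6,2)=15 f(6,4)=6 f(6,6)=1
t=7: f(7,-3)=14 f(7,-1)=34 f(7,1)=35 f(7,3)=21 f(7,5)=7 f(7,7)=1
t=8: f(8,-2)=48 f(8,0)=69 f(8,2)=56 f(8,4)=28 f(8,6)=8 f(8,8)=1
Σ_s f(8,s) = 210
P = 210/256 = 105/128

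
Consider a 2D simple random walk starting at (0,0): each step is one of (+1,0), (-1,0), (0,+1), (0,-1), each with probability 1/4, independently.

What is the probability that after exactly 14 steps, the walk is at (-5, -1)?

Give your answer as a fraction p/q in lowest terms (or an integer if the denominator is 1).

Let h be the number of horizontal steps (so 14-h are vertical). To end at (-5,-1) need (h-5)/2 right-steps and ((14-h)-1)/2 up-steps.
Sum over h with 5 ≤ h ≤ 13, h ≡ 1 (mod 2), 14-h ≡ 1 (mod 2):
h=5: C(14,5)·C(5,0)·C(9,4) = 2002·1·126 = 252252
h=7: C(14,7)·C(7,1)·C(7,3) = 3432·7·35 = 840840
h=9: C(14,9)·C(9,2)·C(5,2) = 2002·36·10 = 720720
h=11: C(14,11)·C(11,3)·C(3,1) = 364·165·3 = 180180
h=13: C(14,13)·C(13,4)·C(1,0) = 14·715·1 = 10010
Total favorable: 2004002
Total paths: 4^14 = 268435456
P = 2004002/268435456 = 1002001/134217728

Answer: 1002001/134217728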